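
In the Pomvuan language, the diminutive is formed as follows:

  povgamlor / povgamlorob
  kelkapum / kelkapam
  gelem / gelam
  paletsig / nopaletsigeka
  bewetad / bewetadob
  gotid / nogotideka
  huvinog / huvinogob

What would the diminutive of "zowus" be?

huvinog and paletsig both end in -g yet inflect differently (huvinogob, nopaletsigeka), so the final letter is not what conditions the rule; the last vowel is.
"zowus" has last vowel 'u'. The one such stem in the data (kelkapum → kelkapam) changes the last vowel to 'a' (as does gelem), so the same rule applies.
The other patterns: stems whose last vowel is 'a' or 'o' add -ob; stems whose last vowel is 'i' add no- … -eka around the stem.
So zowus → zowas.

zowas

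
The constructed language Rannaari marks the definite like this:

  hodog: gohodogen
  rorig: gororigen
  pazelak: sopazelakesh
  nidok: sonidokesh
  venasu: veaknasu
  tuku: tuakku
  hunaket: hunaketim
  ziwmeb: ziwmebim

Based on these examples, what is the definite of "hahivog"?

gohahivogen

"hahivog" ends in -g. The stems ending in -g (hodog → gohodogen, rorig → gororigen) add go- … -en around the stem.
The other patterns: stems ending in -k add so- … -esh around the stem; stems ending in -u insert -ak- after the first vowel; stems ending in -b or -t add -im.
So hahivog → gohahivogen.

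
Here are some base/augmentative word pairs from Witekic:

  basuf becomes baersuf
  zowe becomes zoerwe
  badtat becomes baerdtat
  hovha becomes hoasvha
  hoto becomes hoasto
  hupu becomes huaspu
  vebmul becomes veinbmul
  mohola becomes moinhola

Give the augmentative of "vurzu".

hovha and mohola both end in -a yet inflect differently (hoasvha, moinhola), so the final letter is not what conditions the rule; the first letter is.
"vurzu" begins with v-. The one such stem in the data (vebmul → veinbmul) inserts -in- after the first vowel (as does mohola), so the same rule applies.
So vurzu → vuinrzu.

vuinrzu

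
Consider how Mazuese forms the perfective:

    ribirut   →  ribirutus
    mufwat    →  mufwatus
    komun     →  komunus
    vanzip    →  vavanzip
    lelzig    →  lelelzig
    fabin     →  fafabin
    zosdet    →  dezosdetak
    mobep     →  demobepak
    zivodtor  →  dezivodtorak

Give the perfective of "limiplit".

lilimiplit

komun and fabin both end in -n yet inflect differently (komunus, fafabin), so the final letter is not what conditions the rule; the last vowel is.
"limiplit" has last vowel 'i'. The stems whose last vowel is 'i' (vanzip → vavanzip, lelzig → lelelzig, fabin → fafabin) repeat the first consonant+vowel as a prefix.
So limiplit → lilimiplit.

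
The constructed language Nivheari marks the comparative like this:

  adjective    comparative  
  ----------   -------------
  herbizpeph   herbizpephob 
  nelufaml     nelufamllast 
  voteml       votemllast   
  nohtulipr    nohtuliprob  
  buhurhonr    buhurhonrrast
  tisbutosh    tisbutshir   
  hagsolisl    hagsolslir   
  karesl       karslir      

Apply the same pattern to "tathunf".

"tathunf" has second-to-last letter 'n'. The one such stem in the data (buhurhonr → buhurhonrrast) doubles the final consonant and adds -ast (as do nelufaml, voteml), so the same rule applies.
So tathunf → tathunffast.

tathunffast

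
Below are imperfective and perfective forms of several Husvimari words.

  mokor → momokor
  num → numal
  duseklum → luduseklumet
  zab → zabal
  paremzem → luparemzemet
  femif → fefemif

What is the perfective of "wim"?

wimal

num and duseklum both end in -m yet inflect differently (numal, luduseklumet), so the final letter is not what conditions the rule; the number of vowels is.
"wim" has 1 vowel. The stems with 1 vowel (zab → zabal, num → numal) add -al.
So wim → wimal.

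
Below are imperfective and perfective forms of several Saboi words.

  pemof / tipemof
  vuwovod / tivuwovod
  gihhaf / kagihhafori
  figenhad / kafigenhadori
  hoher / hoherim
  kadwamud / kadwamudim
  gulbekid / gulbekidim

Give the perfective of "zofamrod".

pemof and gihhaf both end in -f yet inflect differently (tipemof, kagihhafori), so the final letter is not what conditions the rule; the last vowel is.
"zofamrod" has last vowel 'o'. The stems whose last vowel is 'o' (pemof → tipemof, vuwovod → tivuwovod) add the prefix ti-.
The other patterns: stems whose last vowel is 'a' add ka- … -ori around the stem; stems whose last vowel is 'e', 'i' or 'u' add -im.
So zofamrod → tizofamrod.

tizofamrod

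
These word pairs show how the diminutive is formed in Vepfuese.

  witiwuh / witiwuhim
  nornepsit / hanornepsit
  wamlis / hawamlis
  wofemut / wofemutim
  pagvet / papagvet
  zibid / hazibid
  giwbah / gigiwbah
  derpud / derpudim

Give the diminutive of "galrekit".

zibid and derpud both end in -d yet inflect differently (hazibid, derpudim), so the final letter is not what conditions the rule; the last vowel is.
"galrekit" has last vowel 'i'. The stems whose last vowel is 'i' (wamlis → hawamlis, nornepsit → hanornepsit, zibid → hazibid) add the prefix ha-.
So galrekit → hagalrekit.

hagalrekit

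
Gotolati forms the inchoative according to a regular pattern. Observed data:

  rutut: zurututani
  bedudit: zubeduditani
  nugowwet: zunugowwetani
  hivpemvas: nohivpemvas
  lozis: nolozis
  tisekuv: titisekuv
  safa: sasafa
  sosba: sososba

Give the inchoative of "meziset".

zumezisetani

bedudit and lozis both have last vowel 'i' yet inflect differently (zubeduditani, nolozis), so the last vowel is not what conditions the rule; the final letter is.
"meziset" ends in -t. The stems ending in -t (rutut → zurututani, bedudit → zubeduditani, nugowwet → zunugowwetani) add zu- … -ani around the stem.
The other patterns: stems ending in -s add the prefix no-; stems ending in -a or -v repeat the first consonant+vowel as a prefix.
So meziset → zumezisetani.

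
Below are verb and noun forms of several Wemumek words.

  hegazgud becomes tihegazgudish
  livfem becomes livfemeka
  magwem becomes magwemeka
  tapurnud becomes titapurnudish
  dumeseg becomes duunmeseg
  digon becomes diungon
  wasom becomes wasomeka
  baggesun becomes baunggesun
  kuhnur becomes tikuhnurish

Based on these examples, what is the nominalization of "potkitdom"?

potkitdomeka

"potkitdom" ends in -m. The stems ending in -m (livfem → livfemeka, magwem → magwemeka, wasom → wasomeka) add -eka.
The other patterns: stems ending in -g or -n insert -un- after the first vowel; stems ending in -d or -r add ti- … -ish around the stem.
So potkitdom → potkitdomeka.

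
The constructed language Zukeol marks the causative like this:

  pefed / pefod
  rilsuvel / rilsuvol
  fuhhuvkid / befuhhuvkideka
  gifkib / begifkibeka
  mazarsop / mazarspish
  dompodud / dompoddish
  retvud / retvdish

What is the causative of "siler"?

silor

"siler" has last vowel 'e'. The stems whose last vowel is 'e' (pefed → pefod, rilsuvel → rilsuvol) change the last vowel to 'o'.
So siler → silor.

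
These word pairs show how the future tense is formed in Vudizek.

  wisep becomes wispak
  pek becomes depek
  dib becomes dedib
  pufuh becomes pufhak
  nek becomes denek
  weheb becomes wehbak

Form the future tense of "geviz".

weheb and dib both end in -b yet inflect differently (wehbak, dedib), so the final letter is not what conditions the rule; the number of vowels is.
"geviz" has 2 vowels. The stems with 2 vowels (weheb → wehbak, wisep → wispak, pufuh → pufhak) delete the last vowel and add -ak.
The other pattern: stems with 1 vowel add the prefix de-.
So geviz → gevzak.

gevzak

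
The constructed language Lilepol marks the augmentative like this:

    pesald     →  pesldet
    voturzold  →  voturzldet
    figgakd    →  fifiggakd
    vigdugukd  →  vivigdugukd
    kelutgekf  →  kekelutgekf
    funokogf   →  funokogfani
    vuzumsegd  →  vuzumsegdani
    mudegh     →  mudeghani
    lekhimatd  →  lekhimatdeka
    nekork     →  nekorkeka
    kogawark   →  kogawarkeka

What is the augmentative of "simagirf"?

"simagirf" has second-to-last letter 'r'. The stems whose second-to-last letter is 'r' (nekork → nekorkeka, kogawark → kogawarkeka) add -eka.
The other patterns: stems whose second-to-last letter is 'l' delete the last vowel and add -et; stems whose second-to-last letter is 'k' repeat the first consonant+vowel as a prefix; stems whose second-to-last letter is 'g' add -ani.
So simagirf → simagirfeka.

simagirfeka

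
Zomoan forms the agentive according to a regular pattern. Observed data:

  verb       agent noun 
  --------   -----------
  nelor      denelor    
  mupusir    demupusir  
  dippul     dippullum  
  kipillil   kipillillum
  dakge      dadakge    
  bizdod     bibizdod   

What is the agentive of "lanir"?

delanir

mupusir and kipillil both have last vowel 'i' yet inflect differently (demupusir, kipillillum), so the last vowel is not what conditions the rule; the final letter is.
"lanir" ends in -r. The stems ending in -r (nelor → denelor, mupusir → demupusir) add the prefix de-.
So lanir → delanir.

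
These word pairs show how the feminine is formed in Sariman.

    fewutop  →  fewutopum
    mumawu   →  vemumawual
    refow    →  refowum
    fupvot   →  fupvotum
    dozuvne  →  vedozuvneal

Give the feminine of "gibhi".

"gibhi" ends in a vowel. The stems ending in a vowel (mumawu → vemumawual, dozuvne → vedozuvneal) add ve- … -al around the stem.
The other pattern: stems ending in a consonant add -um.
So gibhi → vegibhial.

vegibhial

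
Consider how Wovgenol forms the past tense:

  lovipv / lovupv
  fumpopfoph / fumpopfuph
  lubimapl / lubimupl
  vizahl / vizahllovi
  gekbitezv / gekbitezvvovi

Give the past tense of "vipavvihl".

lubimapl and vizahl both end in -l yet inflect differently (lubimupl, vizahllovi), so the final letter is not what conditions the rule; the second-to-last letter is.
"vipavvihl" has second-to-last letter 'h'. The one such stem in the data (vizahl → vizahllovi) doubles the final consonant and adds -ovi (as does gekbitezv), so the same rule applies.
The other pattern: stems whose second-to-last letter is 'p' change the last vowel to 'u'.
So vipavvihl → vipavvihllovi.

vipavvihllovi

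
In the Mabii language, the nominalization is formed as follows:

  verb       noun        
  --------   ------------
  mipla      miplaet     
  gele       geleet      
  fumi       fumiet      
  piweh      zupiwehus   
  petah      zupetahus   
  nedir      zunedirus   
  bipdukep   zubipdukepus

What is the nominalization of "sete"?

seteet

"sete" ends in a vowel. The stems ending in a vowel (mipla → miplaet, gele → geleet, fumi → fumiet) add -et.
So sete → seteet.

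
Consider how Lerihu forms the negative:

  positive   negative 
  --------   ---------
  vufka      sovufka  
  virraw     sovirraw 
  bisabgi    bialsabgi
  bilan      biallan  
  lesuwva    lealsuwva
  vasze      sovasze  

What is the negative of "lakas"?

"lakas" begins with l-. The one such stem in the data (lesuwva → lealsuwva) inserts -al- after the first vowel (as do bisabgi, bilan), so the same rule applies.
The other pattern: stems beginning with v- add the prefix so-.
So lakas → laalkas.

laalkas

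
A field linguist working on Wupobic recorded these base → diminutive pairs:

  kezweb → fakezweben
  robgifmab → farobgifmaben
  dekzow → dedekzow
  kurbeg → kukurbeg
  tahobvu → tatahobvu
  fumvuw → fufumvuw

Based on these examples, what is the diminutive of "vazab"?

"vazab" ends in -b. The stems ending in -b (kezweb → fakezweben, robgifmab → farobgifmaben) add fa- … -en around the stem.
So vazab → favazaben.

favazaben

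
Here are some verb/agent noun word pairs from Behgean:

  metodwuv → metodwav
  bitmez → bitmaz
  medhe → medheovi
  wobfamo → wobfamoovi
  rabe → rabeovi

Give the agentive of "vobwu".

vobwuovi

bitmez and medhe both have last vowel 'e' yet inflect differently (bitmaz, medheovi), so the last vowel is not what conditions the rule; whether the stem ends in a vowel or a consonant is.
"vobwu" ends in a vowel. The stems ending in a vowel (medhe → medheovi, wobfamo → wobfamoovi, rabe → rabeovi) add -ovi.
So vobwu → vobwuovi.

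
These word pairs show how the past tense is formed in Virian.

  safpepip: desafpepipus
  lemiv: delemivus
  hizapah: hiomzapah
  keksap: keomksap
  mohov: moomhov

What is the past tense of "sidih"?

desidihus

safpepip and keksap both end in -p yet inflect differently (desafpepipus, keomksap), so the final letter is not what conditions the rule; the last vowel is.
"sidih" has last vowel 'i'. The stems whose last vowel is 'i' (safpepip → desafpepipus, lemiv → delemivus) add de- … -us around the stem.
So sidih → desidihus.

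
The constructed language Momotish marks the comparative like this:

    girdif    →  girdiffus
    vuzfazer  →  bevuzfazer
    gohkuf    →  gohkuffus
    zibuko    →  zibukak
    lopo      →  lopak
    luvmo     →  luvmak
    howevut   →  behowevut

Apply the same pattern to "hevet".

gohkuf and howevut both have last vowel 'u' yet inflect differently (gohkuffus, behowevut), so the last vowel is not what conditions the rule; the final letter is.
"hevet" ends in -t. The one such stem in the data (howevut → behowevut) adds the prefix be-, so the same rule applies.
The other patterns: stems ending in -o drop the final letter and add -ak; stems ending in -f double the final consonant and add -us.
So hevet → behevet.

behevet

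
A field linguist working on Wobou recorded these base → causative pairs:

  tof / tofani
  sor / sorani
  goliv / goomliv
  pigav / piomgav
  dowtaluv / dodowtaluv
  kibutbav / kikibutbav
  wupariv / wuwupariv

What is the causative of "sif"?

sifani

"sif" has 1 vowel. The stems with 1 vowel (tof → tofani, sor → sorani) add -ani.
The other patterns: stems with 2 vowels insert -om- after the first vowel; stems with 3 vowels repeat the first consonant+vowel as a prefix.
So sif → sifani.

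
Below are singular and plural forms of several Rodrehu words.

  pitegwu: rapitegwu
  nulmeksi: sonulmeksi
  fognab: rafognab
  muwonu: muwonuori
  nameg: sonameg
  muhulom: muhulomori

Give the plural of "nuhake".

"nuhake" begins with n-. The stems beginning with n- (nulmeksi → sonulmeksi, nameg → sonameg) add the prefix so-.
The other patterns: stems beginning with m- add -ori; stems beginning with f- or p- add the prefix ra-.
So nuhake → sonuhake.

sonuhake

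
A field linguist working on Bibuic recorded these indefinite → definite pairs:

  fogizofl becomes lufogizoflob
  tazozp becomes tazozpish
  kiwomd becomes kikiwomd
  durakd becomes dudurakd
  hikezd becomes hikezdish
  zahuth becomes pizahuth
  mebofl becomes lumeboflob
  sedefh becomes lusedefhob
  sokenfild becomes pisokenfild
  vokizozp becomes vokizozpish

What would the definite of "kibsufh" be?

kiwomd and hikezd both end in -d yet inflect differently (kikiwomd, hikezdish), so the final letter is not what conditions the rule; the second-to-last letter is.
"kibsufh" has second-to-last letter 'f'. The stems whose second-to-last letter is 'f' (fogizofl → lufogizoflob, mebofl → lumeboflob, sedefh → lusedefhob) add lu- … -ob around the stem.
So kibsufh → lukibsufhob.

lukibsufhob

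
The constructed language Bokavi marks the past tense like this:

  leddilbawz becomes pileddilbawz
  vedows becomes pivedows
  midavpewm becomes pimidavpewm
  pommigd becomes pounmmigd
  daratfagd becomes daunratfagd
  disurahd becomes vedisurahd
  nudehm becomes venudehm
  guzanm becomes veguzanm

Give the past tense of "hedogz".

heundogz

pommigd and disurahd both end in -d yet inflect differently (pounmmigd, vedisurahd), so the final letter is not what conditions the rule; the second-to-last letter is.
"hedogz" has second-to-last letter 'g'. The stems whose second-to-last letter is 'g' (pommigd → pounmmigd, daratfagd → daunratfagd) insert -un- after the first vowel.
So hedogz → heundogz.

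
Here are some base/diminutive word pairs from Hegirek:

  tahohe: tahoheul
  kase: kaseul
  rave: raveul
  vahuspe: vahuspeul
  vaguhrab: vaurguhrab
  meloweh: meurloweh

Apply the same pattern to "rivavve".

rivavveul

tahohe and meloweh both have last vowel 'e' yet inflect differently (tahoheul, meurloweh), so the last vowel is not what conditions the rule; the final letter is.
"rivavve" ends in -e. The stems ending in -e (tahohe → tahoheul, kase → kaseul, rave → raveul) add -ul.
So rivavve → rivavveul.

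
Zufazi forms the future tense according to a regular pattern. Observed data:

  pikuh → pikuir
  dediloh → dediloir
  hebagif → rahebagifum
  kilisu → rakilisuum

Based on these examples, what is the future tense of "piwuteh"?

piwuteir

"piwuteh" ends in -h. The stems ending in -h (pikuh → pikuir, dediloh → dediloir) drop the final letter and add -ir.
The other pattern: stems ending in -f or -u add ra- … -um around the stem.
So piwuteh → piwuteir.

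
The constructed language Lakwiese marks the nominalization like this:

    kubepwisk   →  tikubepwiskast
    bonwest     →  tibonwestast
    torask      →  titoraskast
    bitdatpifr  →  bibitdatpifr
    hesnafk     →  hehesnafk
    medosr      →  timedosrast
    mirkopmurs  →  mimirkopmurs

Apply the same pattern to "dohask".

"dohask" has second-to-last letter 's'. The stems whose second-to-last letter is 's' (kubepwisk → tikubepwiskast, torask → titoraskast, bonwest → tibonwestast) add ti- … -ast around the stem.
So dohask → tidohaskast.

tidohaskast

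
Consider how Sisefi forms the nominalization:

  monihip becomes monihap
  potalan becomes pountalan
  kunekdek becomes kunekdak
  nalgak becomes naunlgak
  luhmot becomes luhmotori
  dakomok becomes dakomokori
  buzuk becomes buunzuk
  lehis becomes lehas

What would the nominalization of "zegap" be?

dakomok and kunekdek both end in -k yet inflect differently (dakomokori, kunekdak), so the final letter is not what conditions the rule; the last vowel is.
"zegap" has last vowel 'a'. The stems whose last vowel is 'a' (nalgak → naunlgak, potalan → pountalan) insert -un- after the first vowel.
The other patterns: stems whose last vowel is 'o' add -ori; stems whose last vowel is 'e' or 'i' change the last vowel to 'a'.
So zegap → zeungap.

zeungap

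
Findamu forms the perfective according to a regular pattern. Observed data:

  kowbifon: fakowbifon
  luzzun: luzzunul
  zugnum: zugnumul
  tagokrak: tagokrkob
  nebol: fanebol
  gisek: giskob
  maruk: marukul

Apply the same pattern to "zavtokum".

kowbifon and luzzun both end in -n yet inflect differently (fakowbifon, luzzunul), so the final letter is not what conditions the rule; the last vowel is.
"zavtokum" has last vowel 'u'. The stems whose last vowel is 'u' (maruk → marukul, luzzun → luzzunul, zugnum → zugnumul) add -ul.
The other patterns: stems whose last vowel is 'o' add the prefix fa-; stems whose last vowel is 'a' or 'e' delete the last vowel and add -ob.
So zavtokum → zavtokumul.

zavtokumul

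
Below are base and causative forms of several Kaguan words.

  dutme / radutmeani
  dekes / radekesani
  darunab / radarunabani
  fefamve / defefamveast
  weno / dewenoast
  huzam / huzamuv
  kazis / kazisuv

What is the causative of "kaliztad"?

kaliztaduv

dutme and fefamve both end in -e yet inflect differently (radutmeani, defefamveast), so the final letter is not what conditions the rule; the first letter is.
"kaliztad" begins with k-. The one such stem in the data (kazis → kazisuv) adds -uv, so the same rule applies.
The other patterns: stems beginning with d- add ra- … -ani around the stem; stems beginning with f- or w- add de- … -ast around the stem.
So kaliztad → kaliztaduv.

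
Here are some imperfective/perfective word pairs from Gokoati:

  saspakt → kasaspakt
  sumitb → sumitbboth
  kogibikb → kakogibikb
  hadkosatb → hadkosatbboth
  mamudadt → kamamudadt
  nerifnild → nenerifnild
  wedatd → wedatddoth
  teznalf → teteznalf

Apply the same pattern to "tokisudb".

nerifnild and wedatd both end in -d yet inflect differently (nenerifnild, wedatddoth), so the final letter is not what conditions the rule; the second-to-last letter is.
"tokisudb" has second-to-last letter 'd'. The one such stem in the data (mamudadt → kamamudadt) adds the prefix ka-, so the same rule applies.
So tokisudb → katokisudb.

katokisudb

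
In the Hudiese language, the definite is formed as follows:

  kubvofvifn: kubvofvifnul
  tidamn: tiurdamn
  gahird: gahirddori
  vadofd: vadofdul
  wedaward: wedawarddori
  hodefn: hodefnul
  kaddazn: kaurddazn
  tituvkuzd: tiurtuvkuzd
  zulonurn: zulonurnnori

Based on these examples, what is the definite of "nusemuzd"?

nuursemuzd

wedaward and vadofd both end in -d yet inflect differently (wedawarddori, vadofdul), so the final letter is not what conditions the rule; the second-to-last letter is.
"nusemuzd" has second-to-last letter 'z'. The stems whose second-to-last letter is 'z' (tituvkuzd → tiurtuvkuzd, kaddazn → kaurddazn) insert -ur- after the first vowel.
The other patterns: stems whose second-to-last letter is 'r' double the final consonant and add -ori; stems whose second-to-last letter is 'f' add -ul.
So nusemuzd → nuursemuzd.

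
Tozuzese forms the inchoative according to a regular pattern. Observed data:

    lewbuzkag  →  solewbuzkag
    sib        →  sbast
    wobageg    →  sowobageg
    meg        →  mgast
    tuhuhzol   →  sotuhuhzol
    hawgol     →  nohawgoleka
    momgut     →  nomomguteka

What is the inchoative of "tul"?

tlast

meg and wobageg both end in -g yet inflect differently (mgast, sowobageg), so the final letter is not what conditions the rule; the number of vowels is.
"tul" has 1 vowel. The stems with 1 vowel (sib → sbast, meg → mgast) delete the last vowel and add -ast.
So tul → tlast.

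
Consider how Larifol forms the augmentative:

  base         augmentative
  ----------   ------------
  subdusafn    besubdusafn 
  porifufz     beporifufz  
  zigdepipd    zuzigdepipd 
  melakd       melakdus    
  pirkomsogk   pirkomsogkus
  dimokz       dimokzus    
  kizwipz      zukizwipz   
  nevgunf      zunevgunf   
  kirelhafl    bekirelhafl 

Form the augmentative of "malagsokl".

porifufz and dimokz both end in -z yet inflect differently (beporifufz, dimokzus), so the final letter is not what conditions the rule; the second-to-last letter is.
"malagsokl" has second-to-last letter 'k'. The stems whose second-to-last letter is 'k' (melakd → melakdus, dimokz → dimokzus) add -us.
The other patterns: stems whose second-to-last letter is 'f' add the prefix be-; stems whose second-to-last letter is 'n' or 'p' add the prefix zu-.
So malagsokl → malagsoklus.

malagsoklus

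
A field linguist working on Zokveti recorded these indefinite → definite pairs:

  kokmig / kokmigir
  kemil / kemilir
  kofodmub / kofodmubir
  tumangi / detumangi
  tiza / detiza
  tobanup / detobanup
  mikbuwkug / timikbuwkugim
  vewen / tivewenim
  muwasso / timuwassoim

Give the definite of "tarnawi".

"tarnawi" begins with t-. The stems beginning with t- (tumangi → detumangi, tiza → detiza, tobanup → detobanup) add the prefix de-.
So tarnawi → detarnawi.

detarnawi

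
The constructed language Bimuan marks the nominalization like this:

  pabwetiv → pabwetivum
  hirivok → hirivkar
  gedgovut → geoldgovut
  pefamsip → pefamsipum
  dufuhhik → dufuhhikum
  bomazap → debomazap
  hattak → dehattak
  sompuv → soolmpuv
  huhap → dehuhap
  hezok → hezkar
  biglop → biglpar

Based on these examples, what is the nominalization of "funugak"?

defunugak

biglop and huhap both end in -p yet inflect differently (biglpar, dehuhap), so the final letter is not what conditions the rule; the last vowel is.
"funugak" has last vowel 'a'. The stems whose last vowel is 'a' (huhap → dehuhap, hattak → dehattak, bomazap → debomazap) add the prefix de-.
So funugak → defunugak.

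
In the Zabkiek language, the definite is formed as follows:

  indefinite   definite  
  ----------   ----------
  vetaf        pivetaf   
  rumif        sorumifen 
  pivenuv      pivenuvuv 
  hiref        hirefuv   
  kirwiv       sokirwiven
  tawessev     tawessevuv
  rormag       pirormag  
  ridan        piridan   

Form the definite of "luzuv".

luzuvuv

"luzuv" has last vowel 'u'. The one such stem in the data (pivenuv → pivenuvuv) adds -uv, so the same rule applies.
So luzuv → luzuvuv.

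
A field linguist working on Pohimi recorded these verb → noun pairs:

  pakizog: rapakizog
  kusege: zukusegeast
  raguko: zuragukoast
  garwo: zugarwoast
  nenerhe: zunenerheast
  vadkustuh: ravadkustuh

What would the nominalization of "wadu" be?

zuwaduast

pakizog and garwo both have last vowel 'o' yet inflect differently (rapakizog, zugarwoast), so the last vowel is not what conditions the rule; whether the stem ends in a vowel or a consonant is.
"wadu" ends in a vowel. The stems ending in a vowel (garwo → zugarwoast, raguko → zuragukoast, nenerhe → zunenerheast) add zu- … -ast around the stem.
The other pattern: stems ending in a consonant add the prefix ra-.
So wadu → zuwaduast.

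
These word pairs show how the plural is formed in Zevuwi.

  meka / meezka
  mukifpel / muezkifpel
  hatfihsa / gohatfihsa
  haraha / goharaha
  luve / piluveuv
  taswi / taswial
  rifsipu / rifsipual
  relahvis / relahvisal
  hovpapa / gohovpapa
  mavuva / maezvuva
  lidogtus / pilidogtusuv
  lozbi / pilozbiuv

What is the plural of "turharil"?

turharilal

"turharil" begins with t-. The one such stem in the data (taswi → taswial) adds -al, so the same rule applies.
The other patterns: stems beginning with m- insert -ez- after the first vowel; stems beginning with l- add pi- … -uv around the stem; stems beginning with h- add the prefix go-.
So turharil → turharilal.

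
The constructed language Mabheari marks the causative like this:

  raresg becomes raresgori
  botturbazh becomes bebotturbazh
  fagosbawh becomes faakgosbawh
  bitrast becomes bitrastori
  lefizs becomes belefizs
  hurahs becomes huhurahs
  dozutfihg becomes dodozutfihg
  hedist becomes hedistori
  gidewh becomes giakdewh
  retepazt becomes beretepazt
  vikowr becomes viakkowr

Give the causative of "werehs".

"werehs" has second-to-last letter 'h'. The stems whose second-to-last letter is 'h' (dozutfihg → dodozutfihg, hurahs → huhurahs) repeat the first consonant+vowel as a prefix.
The other patterns: stems whose second-to-last letter is 'w' insert -ak- after the first vowel; stems whose second-to-last letter is 'z' add the prefix be-; stems whose second-to-last letter is 's' add -ori.
So werehs → wewerehs.

wewerehs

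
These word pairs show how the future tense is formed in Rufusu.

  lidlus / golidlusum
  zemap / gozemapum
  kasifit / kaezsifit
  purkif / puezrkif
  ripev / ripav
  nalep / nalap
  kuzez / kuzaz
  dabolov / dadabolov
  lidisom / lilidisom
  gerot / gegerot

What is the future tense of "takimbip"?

zemap and nalep both end in -p yet inflect differently (gozemapum, nalap), so the final letter is not what conditions the rule; the last vowel is.
"takimbip" has last vowel 'i'. The stems whose last vowel is 'i' (kasifit → kaezsifit, purkif → puezrkif) insert -ez- after the first vowel.
The other patterns: stems whose last vowel is 'a' or 'u' add go- … -um around the stem; stems whose last vowel is 'e' change the last vowel to 'a'; stems whose last vowel is 'o' repeat the first consonant+vowel as a prefix.
So takimbip → taezkimbip.

taezkimbip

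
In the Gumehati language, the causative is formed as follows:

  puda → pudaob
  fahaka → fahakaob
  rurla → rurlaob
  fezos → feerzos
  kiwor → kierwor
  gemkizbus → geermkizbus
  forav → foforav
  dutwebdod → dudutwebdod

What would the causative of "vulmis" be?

vuerlmis

puda and forav both have last vowel 'a' yet inflect differently (pudaob, foforav), so the last vowel is not what conditions the rule; the final letter is.
"vulmis" ends in -s. The stems ending in -s (fezos → feerzos, gemkizbus → geermkizbus) insert -er- after the first vowel.
The other patterns: stems ending in -a add -ob; stems ending in -d or -v repeat the first consonant+vowel as a prefix.
So vulmis → vuerlmis.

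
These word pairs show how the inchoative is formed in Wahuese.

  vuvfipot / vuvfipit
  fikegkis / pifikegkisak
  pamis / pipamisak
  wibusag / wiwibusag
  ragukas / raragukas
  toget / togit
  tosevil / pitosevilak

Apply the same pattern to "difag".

ragukas and fikegkis both end in -s yet inflect differently (raragukas, pifikegkisak), so the final letter is not what conditions the rule; the last vowel is.
"difag" has last vowel 'a'. The stems whose last vowel is 'a' (ragukas → raragukas, wibusag → wiwibusag) repeat the first consonant+vowel as a prefix.
So difag → didifag.

didifag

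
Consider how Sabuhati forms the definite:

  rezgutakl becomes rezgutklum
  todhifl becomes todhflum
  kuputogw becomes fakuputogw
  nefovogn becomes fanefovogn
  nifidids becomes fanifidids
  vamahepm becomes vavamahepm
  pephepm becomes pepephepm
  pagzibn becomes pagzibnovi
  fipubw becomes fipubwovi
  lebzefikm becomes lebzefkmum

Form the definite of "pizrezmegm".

fapizrezmegm

fipubw and kuputogw both end in -w yet inflect differently (fipubwovi, fakuputogw), so the final letter is not what conditions the rule; the second-to-last letter is.
"pizrezmegm" has second-to-last letter 'g'. The stems whose second-to-last letter is 'g' (kuputogw → fakuputogw, nefovogn → fanefovogn) add the prefix fa-.
The other patterns: stems whose second-to-last letter is 'p' repeat the first consonant+vowel as a prefix; stems whose second-to-last letter is 'b' add -ovi; stems whose second-to-last letter is 'f' or 'k' delete the last vowel and add -um.
So pizrezmegm → fapizrezmegm.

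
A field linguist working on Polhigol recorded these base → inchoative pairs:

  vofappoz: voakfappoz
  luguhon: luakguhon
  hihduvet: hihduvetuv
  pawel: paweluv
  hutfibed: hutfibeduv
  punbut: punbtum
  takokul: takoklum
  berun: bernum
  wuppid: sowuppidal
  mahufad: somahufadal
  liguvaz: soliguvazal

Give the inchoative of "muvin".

somuvinal

hihduvet and punbut both end in -t yet inflect differently (hihduvetuv, punbtum), so the final letter is not what conditions the rule; the last vowel is.
"muvin" has last vowel 'i'. The one such stem in the data (wuppid → sowuppidal) adds so- … -al around the stem, so the same rule applies.
The other patterns: stems whose last vowel is 'o' insert -ak- after the first vowel; stems whose last vowel is 'e' add -uv; stems whose last vowel is 'u' delete the last vowel and add -um.
So muvin → somuvinal.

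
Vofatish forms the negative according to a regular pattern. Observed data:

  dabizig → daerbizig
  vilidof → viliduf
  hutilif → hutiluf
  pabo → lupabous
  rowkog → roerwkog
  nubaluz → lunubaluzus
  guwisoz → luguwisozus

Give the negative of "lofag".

loerfag

hutilif and dabizig both have last vowel 'i' yet inflect differently (hutiluf, daerbizig), so the last vowel is not what conditions the rule; the final letter is.
"lofag" ends in -g. The stems ending in -g (dabizig → daerbizig, rowkog → roerwkog) insert -er- after the first vowel.
The other patterns: stems ending in -f change the last vowel to 'u'; stems ending in -o or -z add lu- … -us around the stem.
So lofag → loerfag.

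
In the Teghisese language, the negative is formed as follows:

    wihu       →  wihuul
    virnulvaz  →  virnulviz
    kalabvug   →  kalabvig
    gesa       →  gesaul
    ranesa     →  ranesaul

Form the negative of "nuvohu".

ranesa and virnulvaz both have last vowel 'a' yet inflect differently (ranesaul, virnulviz), so the last vowel is not what conditions the rule; whether the stem ends in a vowel or a consonant is.
"nuvohu" ends in a vowel. The stems ending in a vowel (ranesa → ranesaul, wihu → wihuul, gesa → gesaul) add -ul.
So nuvohu → nuvohuul.

nuvohuul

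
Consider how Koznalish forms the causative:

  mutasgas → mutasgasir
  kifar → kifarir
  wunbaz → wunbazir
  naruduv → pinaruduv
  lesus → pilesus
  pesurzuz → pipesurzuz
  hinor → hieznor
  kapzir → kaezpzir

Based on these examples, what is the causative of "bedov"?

mutasgas and lesus both end in -s yet inflect differently (mutasgasir, pilesus), so the final letter is not what conditions the rule; the last vowel is.
"bedov" has last vowel 'o'. The one such stem in the data (hinor → hieznor) inserts -ez- after the first vowel (as does kapzir), so the same rule applies.
So bedov → beezdov.

beezdov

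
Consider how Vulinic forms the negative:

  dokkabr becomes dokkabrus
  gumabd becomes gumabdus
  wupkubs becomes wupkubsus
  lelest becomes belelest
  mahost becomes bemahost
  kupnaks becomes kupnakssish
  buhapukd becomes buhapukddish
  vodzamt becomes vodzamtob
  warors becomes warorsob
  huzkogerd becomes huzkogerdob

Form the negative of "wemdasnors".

"wemdasnors" has second-to-last letter 'r'. The stems whose second-to-last letter is 'r' (warors → warorsob, huzkogerd → huzkogerdob) add -ob.
So wemdasnors → wemdasnorsob.

wemdasnorsob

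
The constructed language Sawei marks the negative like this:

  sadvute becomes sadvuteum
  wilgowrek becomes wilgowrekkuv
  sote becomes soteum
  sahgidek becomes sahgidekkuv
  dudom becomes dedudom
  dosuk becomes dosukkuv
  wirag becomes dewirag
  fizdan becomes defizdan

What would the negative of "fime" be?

"fime" ends in -e. The stems ending in -e (sote → soteum, sadvute → sadvuteum) add -um.
The other patterns: stems ending in -k double the final consonant and add -uv; stems ending in -g, -m or -n add the prefix de-.
So fime → fimeum.

fimeum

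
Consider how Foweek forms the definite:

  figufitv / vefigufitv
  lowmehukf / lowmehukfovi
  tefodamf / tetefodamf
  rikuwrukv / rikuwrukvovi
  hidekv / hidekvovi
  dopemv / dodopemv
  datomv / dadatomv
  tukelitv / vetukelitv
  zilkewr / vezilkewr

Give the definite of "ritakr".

"ritakr" has second-to-last letter 'k'. The stems whose second-to-last letter is 'k' (lowmehukf → lowmehukfovi, hidekv → hidekvovi, rikuwrukv → rikuwrukvovi) add -ovi.
The other patterns: stems whose second-to-last letter is 'm' repeat the first consonant+vowel as a prefix; stems whose second-to-last letter is 't' or 'w' add the prefix ve-.
So ritakr → ritakrovi.

ritakrovi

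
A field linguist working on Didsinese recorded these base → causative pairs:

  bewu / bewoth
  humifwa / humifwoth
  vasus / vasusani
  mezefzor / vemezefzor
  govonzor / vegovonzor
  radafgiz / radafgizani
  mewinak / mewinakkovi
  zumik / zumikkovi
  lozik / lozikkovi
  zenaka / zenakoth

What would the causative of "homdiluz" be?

homdiluzani

humifwa and mewinak both have last vowel 'a' yet inflect differently (humifwoth, mewinakkovi), so the last vowel is not what conditions the rule; the final letter is.
"homdiluz" ends in -z. The one such stem in the data (radafgiz → radafgizani) adds -ani, so the same rule applies.
The other patterns: stems ending in -a or -u drop the final letter and add -oth; stems ending in -k double the final consonant and add -ovi; stems ending in -r add the prefix ve-.
So homdiluz → homdiluzani.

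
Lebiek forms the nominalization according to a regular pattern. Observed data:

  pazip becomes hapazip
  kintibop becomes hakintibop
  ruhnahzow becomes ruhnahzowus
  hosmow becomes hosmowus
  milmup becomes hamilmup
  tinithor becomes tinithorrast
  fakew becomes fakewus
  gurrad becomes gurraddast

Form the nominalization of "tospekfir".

"tospekfir" ends in -r. The one such stem in the data (tinithor → tinithorrast) doubles the final consonant and adds -ast (as does gurrad), so the same rule applies.
The other patterns: stems ending in -w add -us; stems ending in -p add the prefix ha-.
So tospekfir → tospekfirrast.

tospekfirrast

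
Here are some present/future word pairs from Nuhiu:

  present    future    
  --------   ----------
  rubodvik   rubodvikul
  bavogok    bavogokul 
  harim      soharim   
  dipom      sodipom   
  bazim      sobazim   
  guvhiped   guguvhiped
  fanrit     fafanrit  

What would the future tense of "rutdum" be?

sorutdum

rubodvik and harim both have last vowel 'i' yet inflect differently (rubodvikul, soharim), so the last vowel is not what conditions the rule; the final letter is.
"rutdum" ends in -m. The stems ending in -m (harim → soharim, dipom → sodipom, bazim → sobazim) add the prefix so-.
So rutdum → sorutdum.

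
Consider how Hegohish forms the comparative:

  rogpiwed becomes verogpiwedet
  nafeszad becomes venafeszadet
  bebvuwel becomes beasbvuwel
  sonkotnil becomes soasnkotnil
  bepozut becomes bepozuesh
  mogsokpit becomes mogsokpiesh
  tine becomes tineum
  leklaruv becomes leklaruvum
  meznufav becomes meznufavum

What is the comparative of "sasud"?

rogpiwed and bebvuwel both have last vowel 'e' yet inflect differently (verogpiwedet, beasbvuwel), so the last vowel is not what conditions the rule; the final letter is.
"sasud" ends in -d. The stems ending in -d (rogpiwed → verogpiwedet, nafeszad → venafeszadet) add ve- … -et around the stem.
The other patterns: stems ending in -l insert -as- after the first vowel; stems ending in -t drop the final letter and add -esh; stems ending in -e or -v add -um.
So sasud → vesasudet.

vesasudet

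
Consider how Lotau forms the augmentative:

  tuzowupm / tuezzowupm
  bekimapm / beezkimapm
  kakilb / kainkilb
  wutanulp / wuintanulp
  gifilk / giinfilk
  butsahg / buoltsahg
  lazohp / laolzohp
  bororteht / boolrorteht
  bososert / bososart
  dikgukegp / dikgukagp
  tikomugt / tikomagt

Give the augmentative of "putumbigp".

putumbagp

wutanulp and lazohp both end in -p yet inflect differently (wuintanulp, laolzohp), so the final letter is not what conditions the rule; the second-to-last letter is.
"putumbigp" has second-to-last letter 'g'. The stems whose second-to-last letter is 'g' (dikgukegp → dikgukagp, tikomugt → tikomagt) change the last vowel to 'a'.
The other patterns: stems whose second-to-last letter is 'p' insert -ez- after the first vowel; stems whose second-to-last letter is 'l' insert -in- after the first vowel; stems whose second-to-last letter is 'h' insert -ol- after the first vowel.
So putumbigp → putumbagp.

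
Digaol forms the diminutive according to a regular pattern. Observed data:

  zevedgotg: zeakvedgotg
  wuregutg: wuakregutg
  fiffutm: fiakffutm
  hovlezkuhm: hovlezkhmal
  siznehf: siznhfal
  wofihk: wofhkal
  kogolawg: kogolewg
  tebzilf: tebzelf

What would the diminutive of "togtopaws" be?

fiffutm and hovlezkuhm both end in -m yet inflect differently (fiakffutm, hovlezkhmal), so the final letter is not what conditions the rule; the second-to-last letter is.
"togtopaws" has second-to-last letter 'w'. The one such stem in the data (kogolawg → kogolewg) changes the last vowel to 'e' (as does tebzilf), so the same rule applies.
The other patterns: stems whose second-to-last letter is 't' insert -ak- after the first vowel; stems whose second-to-last letter is 'h' delete the last vowel and add -al.
So togtopaws → togtopews.

togtopews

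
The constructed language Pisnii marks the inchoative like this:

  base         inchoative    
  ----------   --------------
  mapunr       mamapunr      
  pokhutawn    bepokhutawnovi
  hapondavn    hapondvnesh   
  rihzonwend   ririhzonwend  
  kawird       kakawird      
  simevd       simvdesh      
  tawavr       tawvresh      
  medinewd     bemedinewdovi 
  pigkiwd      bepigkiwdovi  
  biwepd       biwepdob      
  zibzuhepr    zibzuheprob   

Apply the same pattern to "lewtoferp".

"lewtoferp" has second-to-last letter 'r'. The one such stem in the data (kawird → kakawird) repeats the first consonant+vowel as a prefix (as do mapunr, rihzonwend), so the same rule applies.
The other patterns: stems whose second-to-last letter is 'p' add -ob; stems whose second-to-last letter is 'w' add be- … -ovi around the stem; stems whose second-to-last letter is 'v' delete the last vowel and add -esh.
So lewtoferp → lelewtoferp.

lelewtoferp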